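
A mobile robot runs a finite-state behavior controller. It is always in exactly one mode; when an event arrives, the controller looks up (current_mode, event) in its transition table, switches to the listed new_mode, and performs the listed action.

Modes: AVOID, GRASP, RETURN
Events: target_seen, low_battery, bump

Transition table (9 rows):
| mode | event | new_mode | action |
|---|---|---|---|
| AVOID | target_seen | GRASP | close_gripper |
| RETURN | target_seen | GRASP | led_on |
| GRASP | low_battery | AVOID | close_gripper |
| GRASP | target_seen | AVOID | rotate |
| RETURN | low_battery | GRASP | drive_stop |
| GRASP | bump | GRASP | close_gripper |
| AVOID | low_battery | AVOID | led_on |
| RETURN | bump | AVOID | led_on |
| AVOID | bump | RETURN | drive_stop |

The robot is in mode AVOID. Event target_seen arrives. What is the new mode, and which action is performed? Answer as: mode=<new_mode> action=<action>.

mode=GRASP action=close_gripper

current mode = AVOID; filter table to that mode:
  (AVOID, target_seen) → (GRASP, close_gripper)  ← event matches
  (AVOID, low_battery) → (AVOID, led_on)
  (AVOID, bump) → (RETURN, drive_stop)
event = target_seen selects (GRASP, close_gripper)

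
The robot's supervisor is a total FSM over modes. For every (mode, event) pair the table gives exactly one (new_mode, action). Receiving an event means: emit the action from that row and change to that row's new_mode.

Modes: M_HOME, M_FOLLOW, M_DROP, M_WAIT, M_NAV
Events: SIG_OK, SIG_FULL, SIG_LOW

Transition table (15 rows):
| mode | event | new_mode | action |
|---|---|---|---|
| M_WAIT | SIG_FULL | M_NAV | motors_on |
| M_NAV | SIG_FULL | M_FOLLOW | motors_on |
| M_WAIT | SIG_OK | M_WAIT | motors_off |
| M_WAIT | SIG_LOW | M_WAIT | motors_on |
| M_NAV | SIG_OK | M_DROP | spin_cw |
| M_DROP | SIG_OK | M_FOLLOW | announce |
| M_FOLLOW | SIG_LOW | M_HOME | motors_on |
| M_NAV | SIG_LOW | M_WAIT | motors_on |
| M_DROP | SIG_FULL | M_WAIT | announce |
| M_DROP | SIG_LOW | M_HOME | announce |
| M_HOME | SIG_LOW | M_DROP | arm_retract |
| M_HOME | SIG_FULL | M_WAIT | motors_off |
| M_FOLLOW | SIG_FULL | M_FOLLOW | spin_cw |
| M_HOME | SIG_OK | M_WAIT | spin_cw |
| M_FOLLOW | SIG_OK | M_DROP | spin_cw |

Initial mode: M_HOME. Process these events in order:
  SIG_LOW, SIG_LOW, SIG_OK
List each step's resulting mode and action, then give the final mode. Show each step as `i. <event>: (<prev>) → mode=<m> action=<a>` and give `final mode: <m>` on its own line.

final mode: M_WAIT

1. SIG_LOW: (M_HOME) → mode=M_DROP action=arm_retract
2. SIG_LOW: (M_DROP) → mode=M_HOME action=announce
3. SIG_OK: (M_HOME) → mode=M_WAIT action=spin_cw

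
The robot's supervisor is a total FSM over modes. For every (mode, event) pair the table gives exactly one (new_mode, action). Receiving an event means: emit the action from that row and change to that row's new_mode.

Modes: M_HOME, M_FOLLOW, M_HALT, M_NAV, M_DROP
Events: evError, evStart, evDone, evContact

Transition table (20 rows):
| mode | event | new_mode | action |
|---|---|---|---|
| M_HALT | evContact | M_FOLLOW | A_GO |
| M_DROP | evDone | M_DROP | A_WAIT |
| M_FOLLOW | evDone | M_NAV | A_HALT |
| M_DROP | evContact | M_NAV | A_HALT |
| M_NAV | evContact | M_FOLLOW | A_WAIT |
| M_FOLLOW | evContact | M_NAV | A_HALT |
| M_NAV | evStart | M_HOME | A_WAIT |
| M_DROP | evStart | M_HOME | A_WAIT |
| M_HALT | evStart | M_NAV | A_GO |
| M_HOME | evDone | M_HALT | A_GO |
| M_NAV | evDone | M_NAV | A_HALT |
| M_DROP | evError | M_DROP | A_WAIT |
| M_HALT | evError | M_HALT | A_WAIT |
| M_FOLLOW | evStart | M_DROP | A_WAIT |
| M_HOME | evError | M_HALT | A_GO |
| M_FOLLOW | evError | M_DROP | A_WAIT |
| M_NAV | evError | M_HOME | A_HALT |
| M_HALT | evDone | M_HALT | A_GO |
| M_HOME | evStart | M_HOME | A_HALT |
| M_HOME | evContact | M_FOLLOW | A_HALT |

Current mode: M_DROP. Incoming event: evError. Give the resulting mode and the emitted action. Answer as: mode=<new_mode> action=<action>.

mode=M_DROP action=A_WAIT

current mode = M_DROP; filter table to that mode:
  (M_DROP, evDone) → (M_DROP, A_WAIT)
  (M_DROP, evContact) → (M_NAV, A_HALT)
  (M_DROP, evStart) → (M_HOME, A_WAIT)
  (M_DROP, evError) → (M_DROP, A_WAIT)  ← event matches
event = evError selects (M_DROP, A_WAIT)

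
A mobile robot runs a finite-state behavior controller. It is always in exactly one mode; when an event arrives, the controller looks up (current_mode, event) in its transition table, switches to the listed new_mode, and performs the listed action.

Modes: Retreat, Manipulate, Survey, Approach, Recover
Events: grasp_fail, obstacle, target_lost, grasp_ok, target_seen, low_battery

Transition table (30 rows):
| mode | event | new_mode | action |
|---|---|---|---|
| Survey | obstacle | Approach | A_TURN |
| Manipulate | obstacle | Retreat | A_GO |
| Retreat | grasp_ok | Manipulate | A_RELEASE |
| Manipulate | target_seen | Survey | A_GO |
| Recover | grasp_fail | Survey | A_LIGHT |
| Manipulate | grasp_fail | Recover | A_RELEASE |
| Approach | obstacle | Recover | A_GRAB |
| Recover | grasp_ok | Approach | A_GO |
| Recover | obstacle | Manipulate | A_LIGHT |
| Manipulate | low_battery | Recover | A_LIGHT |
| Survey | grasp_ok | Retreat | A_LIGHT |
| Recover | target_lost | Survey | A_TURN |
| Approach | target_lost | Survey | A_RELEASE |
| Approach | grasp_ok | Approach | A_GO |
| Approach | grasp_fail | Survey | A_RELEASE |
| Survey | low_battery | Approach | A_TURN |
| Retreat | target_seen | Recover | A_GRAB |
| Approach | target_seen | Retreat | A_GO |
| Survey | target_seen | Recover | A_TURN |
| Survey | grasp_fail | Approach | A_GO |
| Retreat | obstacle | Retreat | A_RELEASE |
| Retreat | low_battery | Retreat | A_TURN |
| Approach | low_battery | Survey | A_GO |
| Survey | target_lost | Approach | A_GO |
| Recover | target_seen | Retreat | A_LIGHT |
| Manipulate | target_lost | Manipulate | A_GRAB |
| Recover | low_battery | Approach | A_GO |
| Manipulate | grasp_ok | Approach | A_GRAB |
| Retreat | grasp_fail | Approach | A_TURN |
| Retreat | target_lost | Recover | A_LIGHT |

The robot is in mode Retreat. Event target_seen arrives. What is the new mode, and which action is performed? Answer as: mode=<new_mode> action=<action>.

current mode = Retreat; filter table to that mode:
  (Retreat, grasp_ok) → (Manipulate, A_RELEASE)
  (Retreat, target_seen) → (Recover, A_GRAB)  ← event matches
  (Retreat, obstacle) → (Retreat, A_RELEASE)
  (Retreat, low_battery) → (Retreat, A_TURN)
  (Retreat, grasp_fail) → (Approach, A_TURN)
  (Retreat, target_lost) → (Recover, A_LIGHT)
event = target_seen selects (Recover, A_GRAB)

mode=Recover action=A_GRAB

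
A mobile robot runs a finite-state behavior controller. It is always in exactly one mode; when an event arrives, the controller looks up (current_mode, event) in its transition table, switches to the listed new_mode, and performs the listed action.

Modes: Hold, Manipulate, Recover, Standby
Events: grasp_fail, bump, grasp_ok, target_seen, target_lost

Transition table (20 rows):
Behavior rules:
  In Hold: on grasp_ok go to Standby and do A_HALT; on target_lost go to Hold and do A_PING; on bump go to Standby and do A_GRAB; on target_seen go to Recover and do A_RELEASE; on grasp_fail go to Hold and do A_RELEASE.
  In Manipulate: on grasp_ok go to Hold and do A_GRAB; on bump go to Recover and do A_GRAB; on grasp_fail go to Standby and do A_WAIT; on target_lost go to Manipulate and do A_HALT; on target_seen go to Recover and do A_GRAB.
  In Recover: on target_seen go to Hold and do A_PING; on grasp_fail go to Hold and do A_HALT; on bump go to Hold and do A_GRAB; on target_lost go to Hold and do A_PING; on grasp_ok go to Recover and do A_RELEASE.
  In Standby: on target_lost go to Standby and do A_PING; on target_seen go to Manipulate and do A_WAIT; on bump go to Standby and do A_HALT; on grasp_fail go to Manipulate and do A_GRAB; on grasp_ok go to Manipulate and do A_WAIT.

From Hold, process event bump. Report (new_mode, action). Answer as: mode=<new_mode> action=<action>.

mode=Standby action=A_GRAB

current mode = Hold; filter table to that mode:
  (Hold, grasp_ok) → (Standby, A_HALT)
  (Hold, target_lost) → (Hold, A_PING)
  (Hold, bump) → (Standby, A_GRAB)  ← event matches
  (Hold, target_seen) → (Recover, A_RELEASE)
  (Hold, grasp_fail) → (Hold, A_RELEASE)
event = bump selects (Standby, A_GRAB)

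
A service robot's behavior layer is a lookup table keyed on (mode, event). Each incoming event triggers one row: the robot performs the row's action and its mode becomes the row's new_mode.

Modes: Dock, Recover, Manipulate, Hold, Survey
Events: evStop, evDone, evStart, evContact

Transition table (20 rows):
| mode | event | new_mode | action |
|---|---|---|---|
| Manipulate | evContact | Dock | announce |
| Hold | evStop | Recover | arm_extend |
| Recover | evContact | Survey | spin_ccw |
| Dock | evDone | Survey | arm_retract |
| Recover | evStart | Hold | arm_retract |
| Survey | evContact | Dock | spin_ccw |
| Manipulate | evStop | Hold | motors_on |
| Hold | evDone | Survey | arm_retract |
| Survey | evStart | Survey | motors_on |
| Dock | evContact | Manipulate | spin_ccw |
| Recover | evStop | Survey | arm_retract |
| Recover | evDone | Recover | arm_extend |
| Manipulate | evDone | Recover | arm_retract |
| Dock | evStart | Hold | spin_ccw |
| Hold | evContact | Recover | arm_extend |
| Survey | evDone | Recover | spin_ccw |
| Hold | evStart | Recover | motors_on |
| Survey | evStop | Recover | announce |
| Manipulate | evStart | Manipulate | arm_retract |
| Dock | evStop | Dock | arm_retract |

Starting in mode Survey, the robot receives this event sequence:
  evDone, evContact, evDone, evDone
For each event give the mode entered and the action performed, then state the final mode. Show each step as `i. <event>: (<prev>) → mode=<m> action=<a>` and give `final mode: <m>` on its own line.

1. evDone: (Survey) → mode=Recover action=spin_ccw
2. evContact: (Recover) → mode=Survey action=spin_ccw
3. evDone: (Survey) → mode=Recover action=spin_ccw
4. evDone: (Recover) → mode=Recover action=arm_extend

final mode: Recover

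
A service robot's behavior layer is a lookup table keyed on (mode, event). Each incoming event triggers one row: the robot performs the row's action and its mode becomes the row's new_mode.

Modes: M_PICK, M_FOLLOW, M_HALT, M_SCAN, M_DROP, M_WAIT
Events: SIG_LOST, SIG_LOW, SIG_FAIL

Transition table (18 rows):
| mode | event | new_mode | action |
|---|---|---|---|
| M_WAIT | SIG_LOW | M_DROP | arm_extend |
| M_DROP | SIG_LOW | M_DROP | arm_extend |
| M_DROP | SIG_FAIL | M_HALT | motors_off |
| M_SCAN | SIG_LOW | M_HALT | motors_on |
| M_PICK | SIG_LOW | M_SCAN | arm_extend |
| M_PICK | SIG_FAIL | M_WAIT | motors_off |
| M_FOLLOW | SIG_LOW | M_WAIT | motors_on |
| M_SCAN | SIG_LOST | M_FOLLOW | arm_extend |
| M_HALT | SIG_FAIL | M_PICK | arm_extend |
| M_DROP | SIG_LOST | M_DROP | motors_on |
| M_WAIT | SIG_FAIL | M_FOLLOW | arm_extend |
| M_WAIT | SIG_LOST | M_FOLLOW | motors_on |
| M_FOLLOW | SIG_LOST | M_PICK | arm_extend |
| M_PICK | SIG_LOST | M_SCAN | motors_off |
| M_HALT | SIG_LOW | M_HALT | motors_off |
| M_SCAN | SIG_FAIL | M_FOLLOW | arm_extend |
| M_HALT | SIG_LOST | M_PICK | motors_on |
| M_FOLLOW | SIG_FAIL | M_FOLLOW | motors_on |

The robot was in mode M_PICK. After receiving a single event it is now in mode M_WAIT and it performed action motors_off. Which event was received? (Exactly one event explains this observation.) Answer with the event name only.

SIG_FAIL

try SIG_LOST: (M_PICK, SIG_LOST) → (M_SCAN, motors_off)
try SIG_LOW: (M_PICK, SIG_LOW) → (M_SCAN, arm_extend)
try SIG_FAIL: (M_PICK, SIG_FAIL) → (M_WAIT, motors_off)  ← matches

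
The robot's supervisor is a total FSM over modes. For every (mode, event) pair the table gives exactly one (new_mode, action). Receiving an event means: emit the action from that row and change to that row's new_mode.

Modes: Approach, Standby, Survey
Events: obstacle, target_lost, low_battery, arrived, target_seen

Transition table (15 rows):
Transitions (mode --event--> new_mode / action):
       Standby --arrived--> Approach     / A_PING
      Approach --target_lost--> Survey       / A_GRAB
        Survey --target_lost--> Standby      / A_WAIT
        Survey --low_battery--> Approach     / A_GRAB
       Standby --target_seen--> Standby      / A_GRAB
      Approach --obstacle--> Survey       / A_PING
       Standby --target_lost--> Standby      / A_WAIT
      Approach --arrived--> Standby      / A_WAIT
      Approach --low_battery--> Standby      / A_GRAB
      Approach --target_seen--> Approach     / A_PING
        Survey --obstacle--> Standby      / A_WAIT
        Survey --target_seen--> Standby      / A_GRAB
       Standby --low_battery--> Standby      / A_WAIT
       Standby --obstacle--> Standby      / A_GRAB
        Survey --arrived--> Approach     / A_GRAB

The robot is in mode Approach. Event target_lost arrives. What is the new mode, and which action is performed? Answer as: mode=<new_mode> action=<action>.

mode=Survey action=A_GRAB

current mode = Approach; filter table to that mode:
  (Approach, target_lost) → (Survey, A_GRAB)  ← event matches
  (Approach, obstacle) → (Survey, A_PING)
  (Approach, arrived) → (Standby, A_WAIT)
  (Approach, low_battery) → (Standby, A_GRAB)
  (Approach, target_seen) → (Approach, A_PING)
event = target_lost selects (Survey, A_GRAB)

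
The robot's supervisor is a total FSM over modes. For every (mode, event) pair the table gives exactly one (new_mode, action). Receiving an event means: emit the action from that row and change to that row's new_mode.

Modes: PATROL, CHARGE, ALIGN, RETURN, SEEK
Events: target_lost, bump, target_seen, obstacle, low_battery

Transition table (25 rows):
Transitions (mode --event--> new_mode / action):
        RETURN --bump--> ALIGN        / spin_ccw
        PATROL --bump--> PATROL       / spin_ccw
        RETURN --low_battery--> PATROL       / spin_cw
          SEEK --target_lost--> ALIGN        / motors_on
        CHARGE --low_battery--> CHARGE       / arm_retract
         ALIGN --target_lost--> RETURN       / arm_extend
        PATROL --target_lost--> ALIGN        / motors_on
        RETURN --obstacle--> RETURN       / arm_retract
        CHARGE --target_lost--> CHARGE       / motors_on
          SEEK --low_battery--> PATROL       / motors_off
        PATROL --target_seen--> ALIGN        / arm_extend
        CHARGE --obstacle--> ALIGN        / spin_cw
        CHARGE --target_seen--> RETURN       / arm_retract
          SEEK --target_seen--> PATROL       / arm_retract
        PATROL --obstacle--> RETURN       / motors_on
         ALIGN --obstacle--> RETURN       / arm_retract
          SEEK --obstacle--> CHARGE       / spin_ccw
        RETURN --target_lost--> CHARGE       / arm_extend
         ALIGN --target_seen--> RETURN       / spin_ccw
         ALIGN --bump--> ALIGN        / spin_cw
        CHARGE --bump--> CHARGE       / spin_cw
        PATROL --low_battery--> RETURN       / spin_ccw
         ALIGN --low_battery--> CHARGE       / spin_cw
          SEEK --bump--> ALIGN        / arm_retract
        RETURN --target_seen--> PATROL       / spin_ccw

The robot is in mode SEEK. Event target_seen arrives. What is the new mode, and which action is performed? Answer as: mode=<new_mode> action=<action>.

mode=PATROL action=arm_retract

current mode = SEEK; filter table to that mode:
  (SEEK, target_lost) → (ALIGN, motors_on)
  (SEEK, low_battery) → (PATROL, motors_off)
  (SEEK, target_seen) → (PATROL, arm_retract)  ← event matches
  (SEEK, obstacle) → (CHARGE, spin_ccw)
  (SEEK, bump) → (ALIGN, arm_retract)
event = target_seen selects (PATROL, arm_retract)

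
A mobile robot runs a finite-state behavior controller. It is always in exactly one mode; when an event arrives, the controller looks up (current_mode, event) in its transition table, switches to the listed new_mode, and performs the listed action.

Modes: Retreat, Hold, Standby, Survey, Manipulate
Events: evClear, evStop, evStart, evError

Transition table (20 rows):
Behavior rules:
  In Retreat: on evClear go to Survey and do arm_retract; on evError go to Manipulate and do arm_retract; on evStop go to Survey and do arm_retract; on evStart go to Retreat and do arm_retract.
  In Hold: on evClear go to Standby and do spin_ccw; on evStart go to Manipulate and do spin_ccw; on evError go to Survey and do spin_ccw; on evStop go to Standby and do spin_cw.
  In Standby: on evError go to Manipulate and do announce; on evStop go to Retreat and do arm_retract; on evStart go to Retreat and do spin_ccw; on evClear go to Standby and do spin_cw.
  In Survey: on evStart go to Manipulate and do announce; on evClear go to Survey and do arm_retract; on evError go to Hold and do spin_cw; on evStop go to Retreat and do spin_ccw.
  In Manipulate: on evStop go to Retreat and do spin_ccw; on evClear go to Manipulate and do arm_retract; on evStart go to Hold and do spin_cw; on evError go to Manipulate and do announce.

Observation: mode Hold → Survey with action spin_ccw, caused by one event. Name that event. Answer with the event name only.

evError

try evClear: (Hold, evClear) → (Standby, spin_ccw)
try evStop: (Hold, evStop) → (Standby, spin_cw)
try evStart: (Hold, evStart) → (Manipulate, spin_ccw)
try evError: (Hold, evError) → (Survey, spin_ccw)  ← matches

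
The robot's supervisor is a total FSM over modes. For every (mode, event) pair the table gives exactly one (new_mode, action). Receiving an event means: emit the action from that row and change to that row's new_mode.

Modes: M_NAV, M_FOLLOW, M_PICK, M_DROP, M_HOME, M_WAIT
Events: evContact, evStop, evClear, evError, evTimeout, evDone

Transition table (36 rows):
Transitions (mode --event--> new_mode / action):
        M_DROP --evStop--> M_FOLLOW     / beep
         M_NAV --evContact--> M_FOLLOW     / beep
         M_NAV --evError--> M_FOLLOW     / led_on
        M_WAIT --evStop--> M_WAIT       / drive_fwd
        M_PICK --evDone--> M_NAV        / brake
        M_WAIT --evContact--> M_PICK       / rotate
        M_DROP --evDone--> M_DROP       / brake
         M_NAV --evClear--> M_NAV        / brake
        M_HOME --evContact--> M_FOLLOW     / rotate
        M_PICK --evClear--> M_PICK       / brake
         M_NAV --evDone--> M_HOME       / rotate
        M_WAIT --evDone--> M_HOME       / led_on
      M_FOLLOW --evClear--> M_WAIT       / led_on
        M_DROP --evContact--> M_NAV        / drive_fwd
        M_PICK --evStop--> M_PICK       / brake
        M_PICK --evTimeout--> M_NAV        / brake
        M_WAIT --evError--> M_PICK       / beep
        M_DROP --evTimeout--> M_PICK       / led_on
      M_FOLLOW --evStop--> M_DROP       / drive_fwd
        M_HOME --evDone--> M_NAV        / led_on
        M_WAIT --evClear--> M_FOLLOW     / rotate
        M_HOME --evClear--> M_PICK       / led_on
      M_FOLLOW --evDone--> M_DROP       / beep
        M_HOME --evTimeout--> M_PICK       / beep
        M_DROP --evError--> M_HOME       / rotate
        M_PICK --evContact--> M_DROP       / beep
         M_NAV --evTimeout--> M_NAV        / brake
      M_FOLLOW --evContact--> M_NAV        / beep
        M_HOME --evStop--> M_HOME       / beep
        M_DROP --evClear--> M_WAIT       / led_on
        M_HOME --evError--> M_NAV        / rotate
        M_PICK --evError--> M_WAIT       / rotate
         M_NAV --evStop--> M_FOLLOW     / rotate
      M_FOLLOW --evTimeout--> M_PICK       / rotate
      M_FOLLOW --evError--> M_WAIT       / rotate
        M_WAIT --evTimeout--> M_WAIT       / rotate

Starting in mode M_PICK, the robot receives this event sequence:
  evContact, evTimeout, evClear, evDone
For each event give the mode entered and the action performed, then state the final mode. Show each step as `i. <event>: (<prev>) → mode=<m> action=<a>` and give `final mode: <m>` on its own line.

1. evContact: (M_PICK) → mode=M_DROP action=beep
2. evTimeout: (M_DROP) → mode=M_PICK action=led_on
3. evClear: (M_PICK) → mode=M_PICK action=brake
4. evDone: (M_PICK) → mode=M_NAV action=brake

final mode: M_NAV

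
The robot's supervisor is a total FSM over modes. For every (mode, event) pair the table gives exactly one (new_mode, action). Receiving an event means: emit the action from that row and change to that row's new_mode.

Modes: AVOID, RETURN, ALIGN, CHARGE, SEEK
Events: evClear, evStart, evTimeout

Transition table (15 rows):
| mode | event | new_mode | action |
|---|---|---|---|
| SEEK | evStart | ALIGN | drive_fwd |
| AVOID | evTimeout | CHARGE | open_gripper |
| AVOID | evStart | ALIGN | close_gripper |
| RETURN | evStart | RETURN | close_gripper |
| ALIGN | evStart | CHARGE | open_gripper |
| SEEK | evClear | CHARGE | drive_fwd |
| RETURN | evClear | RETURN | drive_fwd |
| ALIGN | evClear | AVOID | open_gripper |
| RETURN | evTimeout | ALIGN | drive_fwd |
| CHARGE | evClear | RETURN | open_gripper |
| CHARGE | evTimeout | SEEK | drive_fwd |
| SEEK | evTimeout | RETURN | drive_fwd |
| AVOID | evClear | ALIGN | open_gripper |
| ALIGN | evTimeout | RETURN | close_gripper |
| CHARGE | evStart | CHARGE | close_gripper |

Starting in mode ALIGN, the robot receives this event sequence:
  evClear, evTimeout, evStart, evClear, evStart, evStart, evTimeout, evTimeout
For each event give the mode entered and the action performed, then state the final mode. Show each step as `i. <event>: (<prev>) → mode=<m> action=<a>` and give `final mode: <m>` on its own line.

final mode: RETURN

1. evClear: (ALIGN) → mode=AVOID action=open_gripper
2. evTimeout: (AVOID) → mode=CHARGE action=open_gripper
3. evStart: (CHARGE) → mode=CHARGE action=close_gripper
4. evClear: (CHARGE) → mode=RETURN action=open_gripper
5. evStart: (RETURN) → mode=RETURN action=close_gripper
6. evStart: (RETURN) → mode=RETURN action=close_gripper
7. evTimeout: (RETURN) → mode=ALIGN action=drive_fwd
8. evTimeout: (ALIGN) → mode=RETURN action=close_gripper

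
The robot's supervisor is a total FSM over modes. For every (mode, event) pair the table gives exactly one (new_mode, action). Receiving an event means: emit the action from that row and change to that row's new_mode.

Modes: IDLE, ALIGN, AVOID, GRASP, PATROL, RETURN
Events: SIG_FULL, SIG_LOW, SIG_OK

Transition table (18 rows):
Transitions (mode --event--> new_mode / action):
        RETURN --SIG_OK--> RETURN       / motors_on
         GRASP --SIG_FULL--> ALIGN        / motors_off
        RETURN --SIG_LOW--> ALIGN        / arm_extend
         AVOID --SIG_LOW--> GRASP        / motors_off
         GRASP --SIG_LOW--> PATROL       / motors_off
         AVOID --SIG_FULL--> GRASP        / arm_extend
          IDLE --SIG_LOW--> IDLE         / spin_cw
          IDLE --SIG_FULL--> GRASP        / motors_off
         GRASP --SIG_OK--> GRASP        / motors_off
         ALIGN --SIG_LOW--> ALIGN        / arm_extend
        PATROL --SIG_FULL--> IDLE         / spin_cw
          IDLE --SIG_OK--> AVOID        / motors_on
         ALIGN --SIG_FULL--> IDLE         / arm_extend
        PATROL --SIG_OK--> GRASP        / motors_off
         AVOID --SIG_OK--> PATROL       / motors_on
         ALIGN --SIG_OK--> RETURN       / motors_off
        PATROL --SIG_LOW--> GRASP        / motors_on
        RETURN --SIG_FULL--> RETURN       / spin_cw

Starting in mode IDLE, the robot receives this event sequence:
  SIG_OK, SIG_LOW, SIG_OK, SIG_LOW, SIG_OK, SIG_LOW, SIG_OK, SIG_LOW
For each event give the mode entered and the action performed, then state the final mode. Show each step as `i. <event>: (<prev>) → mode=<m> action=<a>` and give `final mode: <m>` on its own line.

1. SIG_OK: (IDLE) → mode=AVOID action=motors_on
2. SIG_LOW: (AVOID) → mode=GRASP action=motors_off
3. SIG_OK: (GRASP) → mode=GRASP action=motors_off
4. SIG_LOW: (GRASP) → mode=PATROL action=motors_off
5. SIG_OK: (PATROL) → mode=GRASP action=motors_off
6. SIG_LOW: (GRASP) → mode=PATROL action=motors_off
7. SIG_OK: (PATROL) → mode=GRASP action=motors_off
8. SIG_LOW: (GRASP) → mode=PATROL action=motors_off

final mode: PATROL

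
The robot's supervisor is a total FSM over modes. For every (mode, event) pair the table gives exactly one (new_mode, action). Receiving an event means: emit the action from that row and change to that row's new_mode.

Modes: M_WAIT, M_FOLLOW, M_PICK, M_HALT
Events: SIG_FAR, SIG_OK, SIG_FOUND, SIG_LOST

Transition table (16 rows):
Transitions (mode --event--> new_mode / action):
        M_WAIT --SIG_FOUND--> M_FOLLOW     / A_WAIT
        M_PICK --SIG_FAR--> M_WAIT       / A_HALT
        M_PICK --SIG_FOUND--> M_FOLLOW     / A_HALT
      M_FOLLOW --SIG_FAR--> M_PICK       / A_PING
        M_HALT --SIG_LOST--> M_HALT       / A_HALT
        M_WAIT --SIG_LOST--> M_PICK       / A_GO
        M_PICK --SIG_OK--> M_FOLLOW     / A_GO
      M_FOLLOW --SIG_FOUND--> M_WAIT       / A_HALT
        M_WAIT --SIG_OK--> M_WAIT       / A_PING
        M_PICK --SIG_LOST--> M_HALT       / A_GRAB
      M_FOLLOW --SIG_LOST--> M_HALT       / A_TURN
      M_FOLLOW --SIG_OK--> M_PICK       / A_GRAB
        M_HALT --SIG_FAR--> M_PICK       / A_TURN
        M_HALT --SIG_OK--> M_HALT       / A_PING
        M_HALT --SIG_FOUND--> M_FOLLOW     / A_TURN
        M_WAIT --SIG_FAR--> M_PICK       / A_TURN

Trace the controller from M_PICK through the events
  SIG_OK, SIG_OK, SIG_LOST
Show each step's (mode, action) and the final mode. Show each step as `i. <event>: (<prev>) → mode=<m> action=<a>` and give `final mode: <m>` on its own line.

final mode: M_HALT

1. SIG_OK: (M_PICK) → mode=M_FOLLOW action=A_GO
2. SIG_OK: (M_FOLLOW) → mode=M_PICK action=A_GRAB
3. SIG_LOST: (M_PICK) → mode=M_HALT action=A_GRAB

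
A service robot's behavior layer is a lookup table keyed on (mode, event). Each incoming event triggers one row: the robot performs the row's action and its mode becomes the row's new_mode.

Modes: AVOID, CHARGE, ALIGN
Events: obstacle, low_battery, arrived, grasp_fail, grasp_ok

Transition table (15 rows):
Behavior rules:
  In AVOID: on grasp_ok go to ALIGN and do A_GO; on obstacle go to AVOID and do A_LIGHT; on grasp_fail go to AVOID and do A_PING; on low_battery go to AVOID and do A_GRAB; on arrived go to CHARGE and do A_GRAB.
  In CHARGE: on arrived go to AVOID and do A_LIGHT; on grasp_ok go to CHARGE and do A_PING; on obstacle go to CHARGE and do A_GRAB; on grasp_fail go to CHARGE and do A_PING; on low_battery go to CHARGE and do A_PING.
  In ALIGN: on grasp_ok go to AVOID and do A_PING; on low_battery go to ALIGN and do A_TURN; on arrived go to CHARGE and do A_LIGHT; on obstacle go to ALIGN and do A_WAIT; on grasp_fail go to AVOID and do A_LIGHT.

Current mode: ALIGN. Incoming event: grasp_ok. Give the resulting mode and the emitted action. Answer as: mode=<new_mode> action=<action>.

mode=AVOID action=A_PING

current mode = ALIGN; filter table to that mode:
  (ALIGN, grasp_ok) → (AVOID, A_PING)  ← event matches
  (ALIGN, low_battery) → (ALIGN, A_TURN)
  (ALIGN, arrived) → (CHARGE, A_LIGHT)
  (ALIGN, obstacle) → (ALIGN, A_WAIT)
  (ALIGN, grasp_fail) → (AVOID, A_LIGHT)
event = grasp_ok selects (AVOID, A_PING)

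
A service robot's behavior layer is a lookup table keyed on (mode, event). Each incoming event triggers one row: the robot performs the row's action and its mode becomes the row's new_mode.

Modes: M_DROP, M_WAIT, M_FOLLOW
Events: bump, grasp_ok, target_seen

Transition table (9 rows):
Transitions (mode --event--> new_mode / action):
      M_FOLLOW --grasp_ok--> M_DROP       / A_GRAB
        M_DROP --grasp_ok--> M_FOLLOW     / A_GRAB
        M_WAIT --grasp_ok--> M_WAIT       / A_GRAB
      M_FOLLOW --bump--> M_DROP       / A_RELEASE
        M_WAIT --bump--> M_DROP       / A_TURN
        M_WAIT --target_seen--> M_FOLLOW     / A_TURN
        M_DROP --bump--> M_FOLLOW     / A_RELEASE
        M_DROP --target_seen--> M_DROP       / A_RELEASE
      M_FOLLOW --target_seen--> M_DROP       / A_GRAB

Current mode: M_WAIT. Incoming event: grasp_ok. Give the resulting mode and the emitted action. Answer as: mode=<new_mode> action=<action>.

mode=M_WAIT action=A_GRAB

current mode = M_WAIT; filter table to that mode:
  (M_WAIT, grasp_ok) → (M_WAIT, A_GRAB)  ← event matches
  (M_WAIT, bump) → (M_DROP, A_TURN)
  (M_WAIT, target_seen) → (M_FOLLOW, A_TURN)
event = grasp_ok selects (M_WAIT, A_GRAB)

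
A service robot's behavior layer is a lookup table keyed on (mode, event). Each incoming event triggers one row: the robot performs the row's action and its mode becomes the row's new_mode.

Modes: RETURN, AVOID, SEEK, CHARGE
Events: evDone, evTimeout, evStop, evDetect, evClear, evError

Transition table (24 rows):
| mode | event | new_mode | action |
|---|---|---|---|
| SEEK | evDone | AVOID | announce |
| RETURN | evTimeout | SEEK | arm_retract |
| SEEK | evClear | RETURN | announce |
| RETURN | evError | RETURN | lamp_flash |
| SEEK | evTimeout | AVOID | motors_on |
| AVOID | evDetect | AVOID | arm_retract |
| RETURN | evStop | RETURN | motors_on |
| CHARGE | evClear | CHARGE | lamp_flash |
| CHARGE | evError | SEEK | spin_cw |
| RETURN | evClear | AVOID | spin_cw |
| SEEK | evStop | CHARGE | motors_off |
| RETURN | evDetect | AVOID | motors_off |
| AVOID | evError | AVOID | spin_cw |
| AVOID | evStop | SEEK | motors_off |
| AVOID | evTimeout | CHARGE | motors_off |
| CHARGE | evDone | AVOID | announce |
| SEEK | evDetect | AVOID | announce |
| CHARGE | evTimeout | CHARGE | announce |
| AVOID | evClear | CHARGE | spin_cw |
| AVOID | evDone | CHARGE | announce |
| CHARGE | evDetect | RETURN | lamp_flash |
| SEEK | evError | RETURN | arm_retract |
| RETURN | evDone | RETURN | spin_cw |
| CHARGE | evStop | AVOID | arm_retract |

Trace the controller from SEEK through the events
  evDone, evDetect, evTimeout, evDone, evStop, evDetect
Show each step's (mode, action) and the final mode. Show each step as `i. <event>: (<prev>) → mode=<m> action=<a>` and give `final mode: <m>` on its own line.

1. evDone: (SEEK) → mode=AVOID action=announce
2. evDetect: (AVOID) → mode=AVOID action=arm_retract
3. evTimeout: (AVOID) → mode=CHARGE action=motors_off
4. evDone: (CHARGE) → mode=AVOID action=announce
5. evStop: (AVOID) → mode=SEEK action=motors_off
6. evDetect: (SEEK) → mode=AVOID action=announce

final mode: AVOID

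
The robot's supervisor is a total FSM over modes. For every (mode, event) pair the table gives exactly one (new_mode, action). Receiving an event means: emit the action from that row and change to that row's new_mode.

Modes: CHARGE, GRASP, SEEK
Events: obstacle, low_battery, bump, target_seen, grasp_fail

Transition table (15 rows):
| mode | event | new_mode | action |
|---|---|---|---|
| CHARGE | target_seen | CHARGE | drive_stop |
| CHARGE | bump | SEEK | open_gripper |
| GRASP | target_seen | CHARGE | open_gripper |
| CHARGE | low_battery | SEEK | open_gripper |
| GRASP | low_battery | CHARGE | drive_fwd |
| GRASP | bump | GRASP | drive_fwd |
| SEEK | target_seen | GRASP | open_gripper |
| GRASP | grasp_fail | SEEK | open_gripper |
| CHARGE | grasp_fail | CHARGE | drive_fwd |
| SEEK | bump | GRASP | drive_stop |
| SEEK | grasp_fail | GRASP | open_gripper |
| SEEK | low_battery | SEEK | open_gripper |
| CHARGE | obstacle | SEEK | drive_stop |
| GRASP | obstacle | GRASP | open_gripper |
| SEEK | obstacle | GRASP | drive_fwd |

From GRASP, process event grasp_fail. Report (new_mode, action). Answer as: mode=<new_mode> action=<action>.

mode=SEEK action=open_gripper

current mode = GRASP; filter table to that mode:
  (GRASP, target_seen) → (CHARGE, open_gripper)
  (GRASP, low_battery) → (CHARGE, drive_fwd)
  (GRASP, bump) → (GRASP, drive_fwd)
  (GRASP, grasp_fail) → (SEEK, open_gripper)  ← event matches
  (GRASP, obstacle) → (GRASP, open_gripper)
event = grasp_fail selects (SEEK, open_gripper)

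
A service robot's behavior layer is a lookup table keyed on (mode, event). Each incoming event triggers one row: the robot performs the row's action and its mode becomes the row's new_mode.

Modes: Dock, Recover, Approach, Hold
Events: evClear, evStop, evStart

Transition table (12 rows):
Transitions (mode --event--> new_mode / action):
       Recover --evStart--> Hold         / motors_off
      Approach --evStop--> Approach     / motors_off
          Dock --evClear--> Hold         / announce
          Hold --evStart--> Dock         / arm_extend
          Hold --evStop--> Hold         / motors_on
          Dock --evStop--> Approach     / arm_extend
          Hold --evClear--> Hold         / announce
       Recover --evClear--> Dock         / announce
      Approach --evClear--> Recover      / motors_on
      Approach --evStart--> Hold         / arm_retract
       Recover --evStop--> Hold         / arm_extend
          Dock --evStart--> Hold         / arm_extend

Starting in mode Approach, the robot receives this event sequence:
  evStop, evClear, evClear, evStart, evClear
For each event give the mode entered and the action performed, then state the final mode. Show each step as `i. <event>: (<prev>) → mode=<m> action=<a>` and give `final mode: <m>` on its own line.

final mode: Hold

1. evStop: (Approach) → mode=Approach action=motors_off
2. evClear: (Approach) → mode=Recover action=motors_on
3. evClear: (Recover) → mode=Dock action=announce
4. evStart: (Dock) → mode=Hold action=arm_extend
5. evClear: (Hold) → mode=Hold action=announce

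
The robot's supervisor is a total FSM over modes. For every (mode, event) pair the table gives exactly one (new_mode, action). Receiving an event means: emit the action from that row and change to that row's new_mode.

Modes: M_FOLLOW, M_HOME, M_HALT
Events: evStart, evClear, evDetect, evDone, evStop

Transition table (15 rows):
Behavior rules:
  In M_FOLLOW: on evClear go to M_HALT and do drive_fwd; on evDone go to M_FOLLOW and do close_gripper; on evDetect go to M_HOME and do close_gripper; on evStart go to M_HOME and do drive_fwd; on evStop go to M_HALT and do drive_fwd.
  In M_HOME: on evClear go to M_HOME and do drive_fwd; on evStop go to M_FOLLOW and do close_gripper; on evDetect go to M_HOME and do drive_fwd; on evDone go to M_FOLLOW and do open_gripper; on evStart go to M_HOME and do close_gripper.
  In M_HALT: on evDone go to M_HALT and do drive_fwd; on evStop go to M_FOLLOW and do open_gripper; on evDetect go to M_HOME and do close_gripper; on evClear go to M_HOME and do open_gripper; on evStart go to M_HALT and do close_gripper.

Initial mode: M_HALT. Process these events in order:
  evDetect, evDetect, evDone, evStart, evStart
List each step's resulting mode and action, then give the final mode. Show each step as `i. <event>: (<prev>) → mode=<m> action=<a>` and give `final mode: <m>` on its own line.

final mode: M_HOME

1. evDetect: (M_HALT) → mode=M_HOME action=close_gripper
2. evDetect: (M_HOME) → mode=M_HOME action=drive_fwd
3. evDone: (M_HOME) → mode=M_FOLLOW action=open_gripper
4. evStart: (M_FOLLOW) → mode=M_HOME action=drive_fwd
5. evStart: (M_HOME) → mode=M_HOME action=close_gripper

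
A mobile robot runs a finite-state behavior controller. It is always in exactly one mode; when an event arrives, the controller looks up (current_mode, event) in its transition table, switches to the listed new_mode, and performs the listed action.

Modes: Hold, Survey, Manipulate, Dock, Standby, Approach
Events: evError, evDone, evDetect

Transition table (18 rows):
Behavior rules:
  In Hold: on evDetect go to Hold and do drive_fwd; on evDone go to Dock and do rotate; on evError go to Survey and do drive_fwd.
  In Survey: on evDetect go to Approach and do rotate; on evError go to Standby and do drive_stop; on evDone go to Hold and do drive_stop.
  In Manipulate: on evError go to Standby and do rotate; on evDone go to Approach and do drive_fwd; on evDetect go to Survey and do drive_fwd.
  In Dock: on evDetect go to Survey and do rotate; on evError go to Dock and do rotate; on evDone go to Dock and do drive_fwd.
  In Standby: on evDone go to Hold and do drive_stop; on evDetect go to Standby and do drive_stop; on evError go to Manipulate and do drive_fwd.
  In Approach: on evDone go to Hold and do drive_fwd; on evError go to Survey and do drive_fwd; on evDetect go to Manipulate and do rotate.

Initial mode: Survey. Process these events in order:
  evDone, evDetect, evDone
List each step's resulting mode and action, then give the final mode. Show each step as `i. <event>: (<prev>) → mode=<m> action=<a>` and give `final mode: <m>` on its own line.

final mode: Dock

1. evDone: (Survey) → mode=Hold action=drive_stop
2. evDetect: (Hold) → mode=Hold action=drive_fwd
3. evDone: (Hold) → mode=Dock action=rotate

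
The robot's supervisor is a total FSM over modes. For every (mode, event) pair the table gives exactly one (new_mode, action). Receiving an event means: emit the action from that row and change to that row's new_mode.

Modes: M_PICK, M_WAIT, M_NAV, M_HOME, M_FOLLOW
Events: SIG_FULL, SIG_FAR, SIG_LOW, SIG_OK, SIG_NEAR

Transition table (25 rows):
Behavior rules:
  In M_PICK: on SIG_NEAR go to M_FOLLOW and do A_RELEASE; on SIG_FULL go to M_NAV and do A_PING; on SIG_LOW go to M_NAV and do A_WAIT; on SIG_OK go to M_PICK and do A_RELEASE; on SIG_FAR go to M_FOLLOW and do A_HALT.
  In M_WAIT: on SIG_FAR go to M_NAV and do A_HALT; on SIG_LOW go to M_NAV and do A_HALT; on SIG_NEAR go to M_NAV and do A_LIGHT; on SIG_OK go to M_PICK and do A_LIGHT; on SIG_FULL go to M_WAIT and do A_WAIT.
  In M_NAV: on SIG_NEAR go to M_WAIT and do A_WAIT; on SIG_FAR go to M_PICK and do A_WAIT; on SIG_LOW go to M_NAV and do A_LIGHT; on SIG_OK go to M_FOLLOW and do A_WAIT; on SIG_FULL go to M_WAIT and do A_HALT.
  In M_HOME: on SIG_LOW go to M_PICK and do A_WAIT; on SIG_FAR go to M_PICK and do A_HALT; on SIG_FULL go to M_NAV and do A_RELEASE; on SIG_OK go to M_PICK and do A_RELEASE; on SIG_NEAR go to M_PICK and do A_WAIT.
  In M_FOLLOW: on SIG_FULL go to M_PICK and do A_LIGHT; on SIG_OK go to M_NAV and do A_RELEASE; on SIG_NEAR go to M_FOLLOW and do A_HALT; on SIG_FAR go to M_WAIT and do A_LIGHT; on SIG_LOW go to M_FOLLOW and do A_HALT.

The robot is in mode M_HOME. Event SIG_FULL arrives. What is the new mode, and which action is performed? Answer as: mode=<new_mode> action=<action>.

current mode = M_HOME; filter table to that mode:
  (M_HOME, SIG_LOW) → (M_PICK, A_WAIT)
  (M_HOME, SIG_FAR) → (M_PICK, A_HALT)
  (M_HOME, SIG_FULL) → (M_NAV, A_RELEASE)  ← event matches
  (M_HOME, SIG_OK) → (M_PICK, A_RELEASE)
  (M_HOME, SIG_NEAR) → (M_PICK, A_WAIT)
event = SIG_FULL selects (M_NAV, A_RELEASE)

mode=M_NAV action=A_RELEASE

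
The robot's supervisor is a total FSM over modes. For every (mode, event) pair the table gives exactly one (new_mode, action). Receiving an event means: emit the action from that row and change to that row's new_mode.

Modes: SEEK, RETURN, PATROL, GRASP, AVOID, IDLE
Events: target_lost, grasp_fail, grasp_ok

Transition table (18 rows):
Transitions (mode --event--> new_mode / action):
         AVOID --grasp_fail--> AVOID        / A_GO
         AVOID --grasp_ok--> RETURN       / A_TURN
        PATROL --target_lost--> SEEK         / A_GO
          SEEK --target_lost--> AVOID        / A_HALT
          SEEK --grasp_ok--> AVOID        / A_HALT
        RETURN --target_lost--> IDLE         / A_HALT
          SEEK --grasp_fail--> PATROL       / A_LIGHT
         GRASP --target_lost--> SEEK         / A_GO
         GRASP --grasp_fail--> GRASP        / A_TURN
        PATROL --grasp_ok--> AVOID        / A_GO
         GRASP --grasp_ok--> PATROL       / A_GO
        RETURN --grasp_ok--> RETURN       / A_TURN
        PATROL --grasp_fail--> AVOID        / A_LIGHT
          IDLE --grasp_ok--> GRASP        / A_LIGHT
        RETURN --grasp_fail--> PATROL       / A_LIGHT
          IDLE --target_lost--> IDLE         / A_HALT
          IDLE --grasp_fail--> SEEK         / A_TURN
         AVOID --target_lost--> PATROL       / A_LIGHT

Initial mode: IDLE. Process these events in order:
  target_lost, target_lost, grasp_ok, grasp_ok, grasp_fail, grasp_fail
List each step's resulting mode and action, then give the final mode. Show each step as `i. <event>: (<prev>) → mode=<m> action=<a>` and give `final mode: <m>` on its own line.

final mode: AVOID

1. target_lost: (IDLE) → mode=IDLE action=A_HALT
2. target_lost: (IDLE) → mode=IDLE action=A_HALT
3. grasp_ok: (IDLE) → mode=GRASP action=A_LIGHT
4. grasp_ok: (GRASP) → mode=PATROL action=A_GO
5. grasp_fail: (PATROL) → mode=AVOID action=A_LIGHT
6. grasp_fail: (AVOID) → mode=AVOID action=A_GO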